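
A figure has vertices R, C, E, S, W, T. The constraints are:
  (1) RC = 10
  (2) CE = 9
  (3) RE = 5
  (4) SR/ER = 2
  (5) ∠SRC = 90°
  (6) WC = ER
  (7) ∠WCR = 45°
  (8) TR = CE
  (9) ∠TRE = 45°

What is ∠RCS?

From the given relations: SR = 2·ER = 2·5 = 10.
Step 1: By the law of cosines on triangle CRS: CS² = 10² + 10² − 2·10·10·cos(90°) = 200, so CS = 10·√2.
Step 2: By the inverse law of cosines on triangle RCS: cos(∠RCS) = (10² + (10·√2)² − 10²) / (2·10·10·√2) = 200/282.84 = 0.7071, so ∠RCS = 45°.

Therefore, the measure of angle ∠RCS = 45°.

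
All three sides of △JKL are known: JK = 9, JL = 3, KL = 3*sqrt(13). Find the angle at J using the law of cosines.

When all three sides of a triangle are known, the law of cosines can be rearranged to find any angle.
cos(C) = (a² + b² - c²) / (2ab) gives cos(J) = -1/2.
Taking the inverse cosine: J = 120°.

120°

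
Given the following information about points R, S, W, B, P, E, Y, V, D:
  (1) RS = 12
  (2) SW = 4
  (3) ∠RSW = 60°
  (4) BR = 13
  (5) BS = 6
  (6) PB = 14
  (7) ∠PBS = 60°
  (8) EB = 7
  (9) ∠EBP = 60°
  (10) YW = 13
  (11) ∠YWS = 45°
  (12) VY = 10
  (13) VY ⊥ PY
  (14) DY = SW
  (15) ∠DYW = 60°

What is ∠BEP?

Step 1: By the law of cosines on triangle EBP: EP² = 7² + 14² − 2·7·14·cos(60°) = 147, so EP = 7·√3.
Step 2: By the inverse law of cosines on triangle BEP: cos(∠BEP) = (7² + (7·√3)² − 14²) / (2·7·7·√3) = 0/169.74 = 0, so ∠BEP = 90°.

Therefore, the measure of angle ∠BEP = 90°.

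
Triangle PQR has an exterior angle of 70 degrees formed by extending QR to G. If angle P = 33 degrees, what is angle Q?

By the exterior angle theorem: exterior angle = sum of remote interior angles.
70 = 33 + angle Q
angle Q = 70 - 33 = 37 degrees

37 degrees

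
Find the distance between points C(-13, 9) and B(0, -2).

d = sqrt((13)^2 + (-11)^2) = sqrt(290)

sqrt(290)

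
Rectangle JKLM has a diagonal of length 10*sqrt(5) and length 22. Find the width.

b = sqrt(d^2 - a^2) = sqrt(500 - 484) = sqrt(16) = 4

4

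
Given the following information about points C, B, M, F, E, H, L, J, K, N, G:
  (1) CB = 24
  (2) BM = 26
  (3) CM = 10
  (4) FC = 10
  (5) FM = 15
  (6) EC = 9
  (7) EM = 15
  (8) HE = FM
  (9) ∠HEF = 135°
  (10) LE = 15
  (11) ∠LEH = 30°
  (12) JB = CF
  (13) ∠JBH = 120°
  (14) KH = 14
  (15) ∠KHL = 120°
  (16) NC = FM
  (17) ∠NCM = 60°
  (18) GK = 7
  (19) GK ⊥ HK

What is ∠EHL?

From the given relations: HE = FM = 15.
Step 1: By the law of cosines on triangle HEL: HL² = 15² + 15² − 2·15·15·cos(30°) = 60.29, so HL ≈ 7.76.
Step 2: By the inverse law of cosines on triangle EHL: cos(∠EHL) = (15² + 7.76² − 15²) / (2·15·7.76) = 60.29/232.94 = 0.2588, so ∠EHL = 75°.

Therefore, the measure of angle ∠EHL = 75°.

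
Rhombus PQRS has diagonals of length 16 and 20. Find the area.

Area of a rhombus = (d1 * d2) / 2
Area = (16 * 20) / 2
Area = 320 / 2
Area = 160

160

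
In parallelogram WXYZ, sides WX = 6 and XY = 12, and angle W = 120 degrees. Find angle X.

Consecutive angles are supplementary: angle X = 180 - 120 = 60 degrees.

60 degrees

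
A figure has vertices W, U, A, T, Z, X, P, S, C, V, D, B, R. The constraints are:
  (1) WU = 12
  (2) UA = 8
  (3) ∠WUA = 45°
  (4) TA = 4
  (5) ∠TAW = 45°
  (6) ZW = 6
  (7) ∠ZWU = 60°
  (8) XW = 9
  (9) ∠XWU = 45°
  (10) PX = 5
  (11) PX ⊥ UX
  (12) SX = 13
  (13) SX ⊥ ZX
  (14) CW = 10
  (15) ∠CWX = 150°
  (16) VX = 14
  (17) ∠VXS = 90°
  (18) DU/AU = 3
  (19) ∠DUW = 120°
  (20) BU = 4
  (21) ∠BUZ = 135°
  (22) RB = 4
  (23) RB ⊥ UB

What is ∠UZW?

Step 1: By the law of cosines on triangle ZWU: ZU² = 6² + 12² − 2·6·12·cos(60°) = 108, so ZU = 6·√3.
Step 2: By the inverse law of cosines on triangle UZW: cos(∠UZW) = ((6·√3)² + 6² − 12²) / (2·6·√3·6) = 0/124.71 = 0, so ∠UZW = 90°.

Therefore, the measure of angle ∠UZW = 90°.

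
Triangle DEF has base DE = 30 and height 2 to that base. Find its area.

Area = (1/2)(30)(2) = 30

30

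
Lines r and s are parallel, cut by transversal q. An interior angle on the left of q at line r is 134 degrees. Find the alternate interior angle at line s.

Alternate interior angles lie on opposite sides of the transversal, between the parallel lines.
By the alternate interior angle theorem, they are equal: 134 degrees.

134 degrees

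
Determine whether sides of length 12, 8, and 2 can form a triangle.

No.
The triangle inequality is violated: 8 + 2 = 10 ≤ 12.
These lengths cannot form a triangle.

No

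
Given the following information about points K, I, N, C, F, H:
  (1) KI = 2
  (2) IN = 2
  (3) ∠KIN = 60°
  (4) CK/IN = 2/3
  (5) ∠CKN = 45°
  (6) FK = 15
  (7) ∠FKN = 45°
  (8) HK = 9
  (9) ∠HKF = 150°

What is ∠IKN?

Step 1: By the law of cosines on triangle KIN: KN² = 2² + 2² − 2·2·2·cos(60°) = 4, so KN = 2.
Step 2: By the inverse law of cosines on triangle IKN: cos(∠IKN) = (2² + 2² − 2²) / (2·2·2) = 4/8 = 0.5, so ∠IKN = 60°.

Therefore, the measure of angle ∠IKN = 60°.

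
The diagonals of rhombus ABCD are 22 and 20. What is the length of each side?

Half-diagonals are 11 and 10. side = sqrt(11^2 + 10^2) = sqrt(221)

sqrt(221)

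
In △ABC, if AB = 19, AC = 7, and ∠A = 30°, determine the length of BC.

Law of cosines: BC^2 = 19^2 + 7^2 - 2(19)(7)cos(30°) = 410 - 133*sqrt(3), so BC = sqrt(410 - 133*sqrt(3)).

sqrt(410 - 133*sqrt(3))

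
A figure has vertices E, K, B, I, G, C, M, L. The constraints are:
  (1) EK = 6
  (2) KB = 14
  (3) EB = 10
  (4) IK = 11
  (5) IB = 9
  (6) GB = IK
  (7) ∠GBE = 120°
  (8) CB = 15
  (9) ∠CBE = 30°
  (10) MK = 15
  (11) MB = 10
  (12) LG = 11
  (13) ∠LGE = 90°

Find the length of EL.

From the given relations: GB = IK = 11.
Step 1: By the law of cosines on triangle EBG: EG² = 10² + 11² − 2·10·11·cos(120°) = 331, so EG ≈ 18.19.
Step 2: By the law of cosines on triangle EGL: EL² = 18.19² + 11² − 2·18.19·11·cos(90°) = 452, so EL = 2·√113.

Therefore, the length of EL = 2·√113.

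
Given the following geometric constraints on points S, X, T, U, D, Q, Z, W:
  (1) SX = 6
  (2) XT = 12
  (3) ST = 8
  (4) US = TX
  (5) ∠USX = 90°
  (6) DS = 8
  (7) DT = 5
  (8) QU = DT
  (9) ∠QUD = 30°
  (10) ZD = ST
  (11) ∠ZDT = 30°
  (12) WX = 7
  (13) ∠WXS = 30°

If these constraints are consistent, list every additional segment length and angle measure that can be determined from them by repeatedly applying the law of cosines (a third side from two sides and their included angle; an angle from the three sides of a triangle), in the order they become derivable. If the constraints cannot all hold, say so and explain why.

The constraints are consistent. Derivable facts, in order:
After 1 step:
- SW ≈ 3.5
- TZ ≈ 4.44
- XU = 6·√5
- ∠DST = 36.42°
- ∠DTS = 71.79°
- ∠SDT = 71.79°
- ∠STX = 26.38°
- ∠SXT = 36.34°
- ∠TSX = 117.28°
After 2 steps:
- ∠DTZ = 115.74°
- ∠DZT = 34.26°
- ∠SUX = 26.57°
- ∠SWX = 58.98°
- ∠SXU = 63.43°
- ∠WSX = 91.02°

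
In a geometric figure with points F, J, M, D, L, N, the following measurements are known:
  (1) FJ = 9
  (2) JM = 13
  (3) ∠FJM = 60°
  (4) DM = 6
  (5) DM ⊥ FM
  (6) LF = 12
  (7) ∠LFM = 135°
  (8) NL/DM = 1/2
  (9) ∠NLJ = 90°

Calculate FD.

Step 1: By the law of cosines on triangle FJM: FM² = 9² + 13² − 2·9·13·cos(60°) = 133, so FM = √133.
Step 2: By the law of cosines on triangle FMD: FD² = √133² + 6² − 2·√133·6·cos(90°) = 169, so FD = 13.

Therefore, the length of FD = 13.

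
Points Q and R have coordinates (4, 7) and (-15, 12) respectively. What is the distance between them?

d = sqrt((-15 - 4)^2 + (12 - 7)^2)
d = sqrt(-19^2 + 5^2)
d = sqrt(361 + 25)
d = sqrt(386)

sqrt(386)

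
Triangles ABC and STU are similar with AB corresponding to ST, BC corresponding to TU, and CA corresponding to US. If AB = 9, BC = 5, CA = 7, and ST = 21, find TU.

k = 21/9 = 7/3. TU = 7/3 * 5 = 35/3.

35/3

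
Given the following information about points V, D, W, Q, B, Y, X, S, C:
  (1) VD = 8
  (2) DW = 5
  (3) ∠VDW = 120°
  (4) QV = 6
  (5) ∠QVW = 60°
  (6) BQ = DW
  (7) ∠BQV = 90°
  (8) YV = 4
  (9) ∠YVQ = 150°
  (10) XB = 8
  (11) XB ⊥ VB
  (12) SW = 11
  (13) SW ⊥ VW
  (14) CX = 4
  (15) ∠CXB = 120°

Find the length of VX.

From the given relations: BQ = DW = 5.
Step 1: By the law of cosines on triangle BQV: BV² = 5² + 6² − 2·5·6·cos(90°) = 61, so BV = √61.
Step 2: By the law of cosines on triangle VBX: VX² = √61² + 8² − 2·√61·8·cos(90°) = 125, so VX = 5·√5.

Therefore, the length of VX = 5·√5.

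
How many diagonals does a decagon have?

Each of the 10 vertices connects to 7 non-adjacent vertices via diagonals.
Total connections = 10 × 7 = 70, but each diagonal is counted twice.
Number of diagonals = 70 / 2 = 35.

35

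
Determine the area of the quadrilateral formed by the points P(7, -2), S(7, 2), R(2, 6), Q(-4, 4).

Shoelace: sum of cross terms = 78, Area = (1/2)|78| = 39

39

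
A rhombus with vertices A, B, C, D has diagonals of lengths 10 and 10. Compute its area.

Area = (10 * 10) / 2 = 100 / 2 = 50

50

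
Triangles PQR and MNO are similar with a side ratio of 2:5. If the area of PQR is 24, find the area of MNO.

For similar figures, the area ratio equals the square of the side ratio.
Side ratio (PQR to MNO) = 2:5, so area ratio = 2^2:5^2 = 4:25.
If the area of PQR is 24, then the area of MNO = 24 * (25/4) = 150.

150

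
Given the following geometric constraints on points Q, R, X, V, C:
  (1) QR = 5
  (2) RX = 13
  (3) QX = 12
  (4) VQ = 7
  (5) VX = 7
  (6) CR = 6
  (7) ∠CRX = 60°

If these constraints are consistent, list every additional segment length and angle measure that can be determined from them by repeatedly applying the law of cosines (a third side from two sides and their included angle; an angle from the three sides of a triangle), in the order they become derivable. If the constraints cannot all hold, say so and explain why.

The constraints are consistent. Derivable facts, in order:
After 1 step:
- XC = √127
- ∠QRX = 67.38°
- ∠QVX = 117.99°
- ∠QXR = 22.62°
- ∠QXV = 31°
- ∠RQX = 90°
- ∠VQX = 31°
After 2 steps:
- ∠CXR = 27.46°
- ∠RCX = 92.54°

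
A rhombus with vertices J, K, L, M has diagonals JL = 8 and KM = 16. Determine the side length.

The diagonals of a rhombus bisect each other at right angles.
Half-diagonals: 8/2 = 4 and 16/2 = 8
side = sqrt(4^2 + 8^2)
side = sqrt(16 + 64)
side = sqrt(80) = 4*sqrt(5)

4*sqrt(5)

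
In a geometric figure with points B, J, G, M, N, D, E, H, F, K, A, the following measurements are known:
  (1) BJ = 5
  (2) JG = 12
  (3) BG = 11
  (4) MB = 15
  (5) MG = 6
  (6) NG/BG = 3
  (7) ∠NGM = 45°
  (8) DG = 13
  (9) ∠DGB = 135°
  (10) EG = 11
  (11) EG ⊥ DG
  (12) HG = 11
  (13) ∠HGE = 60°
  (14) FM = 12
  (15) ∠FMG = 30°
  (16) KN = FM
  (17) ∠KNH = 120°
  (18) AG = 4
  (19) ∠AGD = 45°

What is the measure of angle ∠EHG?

Step 1: By the law of cosines on triangle HGE: HE² = 11² + 11² − 2·11·11·cos(60°) = 121, so HE = 11.
Step 2: By the inverse law of cosines on triangle EHG: cos(∠EHG) = (11² + 11² − 11²) / (2·11·11) = 121/242 = 0.5, so ∠EHG = 60°.

Therefore, the measure of angle ∠EHG = 60°.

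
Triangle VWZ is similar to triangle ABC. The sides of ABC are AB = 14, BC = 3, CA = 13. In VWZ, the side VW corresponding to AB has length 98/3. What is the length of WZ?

Similar triangles have proportional sides. Setting up the proportion:
VW / AB = WZ / BC
98/3 / 14 = WZ / 3
WZ = 3 * 98/3 / 14 = 7.

7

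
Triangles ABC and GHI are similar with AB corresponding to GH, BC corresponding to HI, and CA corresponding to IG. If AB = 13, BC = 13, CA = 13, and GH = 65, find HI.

k = 65/13 = 5. HI = 5 * 13 = 65.

65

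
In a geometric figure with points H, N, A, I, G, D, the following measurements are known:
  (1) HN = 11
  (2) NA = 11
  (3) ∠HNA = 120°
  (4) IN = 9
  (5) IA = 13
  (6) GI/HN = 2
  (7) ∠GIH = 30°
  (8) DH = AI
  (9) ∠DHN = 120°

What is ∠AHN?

Step 1: By the law of cosines on triangle HNA: HA² = 11² + 11² − 2·11·11·cos(120°) = 363, so HA = 11·√3.
Step 2: By the inverse law of cosines on triangle AHN: cos(∠AHN) = ((11·√3)² + 11² − 11²) / (2·11·√3·11) = 363/419.16 = 0.866, so ∠AHN = 30°.

Therefore, the measure of angle ∠AHN = 30°.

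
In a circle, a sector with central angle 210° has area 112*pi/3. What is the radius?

Sector area A = πr² × θ/360, so r² = 360A / (πθ).
r² = 360 × 112*pi/3 / (π × 210)
r² = 64
r = 8

8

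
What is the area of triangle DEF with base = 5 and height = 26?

A triangle's area is half the area of a rectangle with the same base and height.
Area = (1/2) * 5 * 26 = 65.

65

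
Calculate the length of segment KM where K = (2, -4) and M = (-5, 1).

d = sqrt((-5 - 2)^2 + (1 - -4)^2)
d = sqrt(-7^2 + 5^2)
d = sqrt(49 + 25)
d = sqrt(74)

sqrt(74)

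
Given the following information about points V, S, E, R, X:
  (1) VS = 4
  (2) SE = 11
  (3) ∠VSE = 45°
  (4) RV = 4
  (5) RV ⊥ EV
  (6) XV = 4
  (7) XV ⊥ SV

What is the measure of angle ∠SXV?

Step 1: By the law of cosines on triangle XVS: XS² = 4² + 4² − 2·4·4·cos(90°) = 32, so XS = 4·√2.
Step 2: By the inverse law of cosines on triangle SXV: cos(∠SXV) = ((4·√2)² + 4² − 4²) / (2·4·√2·4) = 32/45.25 = 0.7071, so ∠SXV = 45°.

Therefore, the measure of angle ∠SXV = 45°.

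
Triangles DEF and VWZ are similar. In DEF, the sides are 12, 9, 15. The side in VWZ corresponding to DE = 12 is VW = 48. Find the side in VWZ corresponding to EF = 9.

k = 48/12 = 4. WZ = 4 * 9 = 36.

36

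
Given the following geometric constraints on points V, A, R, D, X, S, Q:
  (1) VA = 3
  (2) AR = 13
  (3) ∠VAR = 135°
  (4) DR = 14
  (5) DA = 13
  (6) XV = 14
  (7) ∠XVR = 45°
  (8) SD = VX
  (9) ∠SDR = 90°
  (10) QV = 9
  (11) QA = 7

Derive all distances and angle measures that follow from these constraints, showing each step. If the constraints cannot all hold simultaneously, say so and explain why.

The constraints are consistent.

From the given relations:
  SD = VX = 14

Step 1: From VA = 3, AR = 13, and ∠VAR = 135°, by the law of cosines:
  VR² = VA² + AR² - 2·VA·AR·cos(135°) = 9 + 169 + 55.15 = 233.2
  VR ≈ 15.27

Step 2: From RD = 14, DS = 14, and ∠RDS = 90°, by the law of cosines:
  RS² = RD² + DS² - 2·RD·DS·cos(90°) = 196 + 196 - 0 = 392
  RS = 14·√2

Step 3: From VA = 3, VQ = 9, AQ = 7, by the inverse law of cosines:
  cos(∠AVQ) = (VA² + VQ² - AQ²) / (2·VA·VQ)
  ∠AVQ = 40.6°

Step 4: From AD = 13, AR = 13, DR = 14, by the inverse law of cosines:
  cos(∠DAR) = (AD² + AR² - DR²) / (2·AD·AR)
  ∠DAR = 65.16°

Step 5: From AQ = 7, AV = 3, QV = 9, by the inverse law of cosines:
  cos(∠QAV) = (AQ² + AV² - QV²) / (2·AQ·AV)
  ∠QAV = 123.2°

Step 6: From RA = 13, RD = 14, AD = 13, by the inverse law of cosines:
  cos(∠ARD) = (RA² + RD² - AD²) / (2·RA·RD)
  ∠ARD = 57.42°

Step 7: From DA = 13, DR = 14, AR = 13, by the inverse law of cosines:
  cos(∠ADR) = (DA² + DR² - AR²) / (2·DA·DR)
  ∠ADR = 57.42°

Step 8: From QA = 7, QV = 9, AV = 3, by the inverse law of cosines:
  cos(∠AQV) = (QA² + QV² - AV²) / (2·QA·QV)
  ∠AQV = 16.2°

Step 9: From RV = 15.27, VX = 14, and ∠RVX = 45°, by the law of cosines:
  RX² = RV² + VX² - 2·RV·VX·cos(45°) = 233.2 + 196 - 302.3 = 126.8
  RX ≈ 11.26

Step 10: From VA = 3, VR = 15.27, AR = 13, by the inverse law of cosines:
  cos(∠AVR) = (VA² + VR² - AR²) / (2·VA·VR)
  ∠AVR = 37.01°

Step 11: From RA = 13, RV = 15.27, AV = 3, by the inverse law of cosines:
  cos(∠ARV) = (RA² + RV² - AV²) / (2·RA·RV)
  ∠ARV = 7.99°

Step 12: From RD = 14, RS = 14·√2, DS = 14, by the inverse law of cosines:
  cos(∠DRS) = (RD² + RS² - DS²) / (2·RD·RS)
  ∠DRS = 45°

Step 13: From SD = 14, SR = 14·√2, DR = 14, by the inverse law of cosines:
  cos(∠DSR) = (SD² + SR² - DR²) / (2·SD·SR)
  ∠DSR = 45°

Step 14: From RV = 15.27, RX = 11.26, VX = 14, by the inverse law of cosines:
  cos(∠VRX) = (RV² + RX² - VX²) / (2·RV·RX)
  ∠VRX = 61.52°

Step 15: From XR = 11.26, XV = 14, RV = 15.27, by the inverse law of cosines:
  cos(∠RXV) = (XR² + XV² - RV²) / (2·XR·XV)
  ∠RXV = 73.48°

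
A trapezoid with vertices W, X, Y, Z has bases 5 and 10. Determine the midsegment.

The midsegment (median) of a trapezoid connects the midpoints of the non-parallel sides.
Its length is the average of the two bases: (5 + 10) / 2 = 15/2.

15/2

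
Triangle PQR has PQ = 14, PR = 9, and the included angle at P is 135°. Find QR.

When two sides and the included angle are known, the law of cosines gives the third side.
c^2 = a^2 + b^2 - 2ab cos(C) generalizes the Pythagorean theorem to non-right triangles.
Here: QR^2 = 196 + 81 - 252*(-sqrt(2)/2) = 126*sqrt(2) + 277
QR = sqrt(126*sqrt(2) + 277)

sqrt(126*sqrt(2) + 277)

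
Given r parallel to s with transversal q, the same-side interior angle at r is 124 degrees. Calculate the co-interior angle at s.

Co-interior angles sum to 180: 180 - 124 = 56 degrees.

56 degrees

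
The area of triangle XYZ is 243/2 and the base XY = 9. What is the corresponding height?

height = 2 * 243/2 / 9 = 27

27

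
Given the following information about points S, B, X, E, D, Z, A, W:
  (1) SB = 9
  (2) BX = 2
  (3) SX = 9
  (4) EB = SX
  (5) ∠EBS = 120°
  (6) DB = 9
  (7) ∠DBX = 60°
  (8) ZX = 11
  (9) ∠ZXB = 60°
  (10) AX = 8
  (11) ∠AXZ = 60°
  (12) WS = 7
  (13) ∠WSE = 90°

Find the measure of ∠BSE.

From the given relations: EB = SX = 9.
Step 1: By the law of cosines on triangle SBE: SE² = 9² + 9² − 2·9·9·cos(120°) = 243, so SE = 9·√3.
Step 2: By the inverse law of cosines on triangle BSE: cos(∠BSE) = (9² + (9·√3)² − 9²) / (2·9·9·√3) = 243/280.59 = 0.866, so ∠BSE = 30°.

Therefore, the measure of angle ∠BSE = 30°.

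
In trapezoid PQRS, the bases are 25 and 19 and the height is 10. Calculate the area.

A trapezoid's area equals the midsegment times the height.
The midsegment is (25 + 19) / 2 = 22.
Area = 22 * 10 = 220.

220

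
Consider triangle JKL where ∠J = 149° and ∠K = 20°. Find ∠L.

The interior angles sum to 180°: angle L = 180 - 149 - 20 = 11°.
The triangle is obtuse (angles 149°, 20°, 11°).

11 degrees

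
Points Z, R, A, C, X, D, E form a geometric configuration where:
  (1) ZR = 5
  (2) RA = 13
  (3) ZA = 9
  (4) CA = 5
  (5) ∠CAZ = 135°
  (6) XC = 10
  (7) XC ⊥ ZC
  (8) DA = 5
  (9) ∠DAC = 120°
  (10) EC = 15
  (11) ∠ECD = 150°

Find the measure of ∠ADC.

Step 1: By the law of cosines on triangle DAC: DC² = 5² + 5² − 2·5·5·cos(120°) = 75, so DC = 5·√3.
Step 2: By the inverse law of cosines on triangle ADC: cos(∠ADC) = (5² + (5·√3)² − 5²) / (2·5·5·√3) = 75/86.6 = 0.866, so ∠ADC = 30°.

Therefore, the measure of angle ∠ADC = 30°.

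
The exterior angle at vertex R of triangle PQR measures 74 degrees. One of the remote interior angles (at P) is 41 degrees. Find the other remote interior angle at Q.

angle Q = 74 - 41 = 33 degrees (exterior angle theorem).

33 degrees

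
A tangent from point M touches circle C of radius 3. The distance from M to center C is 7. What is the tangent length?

The tangent, radius, and line from the external point to the center form a right triangle.
The right angle is where the tangent meets the radius.
By the Pythagorean theorem: tangent² + 3² = 7²
tangent² = 49 - 9 = 40
tangent = 2*sqrt(10)

2*sqrt(10)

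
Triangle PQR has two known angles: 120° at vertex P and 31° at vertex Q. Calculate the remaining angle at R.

The interior angles sum to 180°: angle R = 180 - 120 - 31 = 29°.
The triangle is obtuse (angles 120°, 31°, 29°).

29 degrees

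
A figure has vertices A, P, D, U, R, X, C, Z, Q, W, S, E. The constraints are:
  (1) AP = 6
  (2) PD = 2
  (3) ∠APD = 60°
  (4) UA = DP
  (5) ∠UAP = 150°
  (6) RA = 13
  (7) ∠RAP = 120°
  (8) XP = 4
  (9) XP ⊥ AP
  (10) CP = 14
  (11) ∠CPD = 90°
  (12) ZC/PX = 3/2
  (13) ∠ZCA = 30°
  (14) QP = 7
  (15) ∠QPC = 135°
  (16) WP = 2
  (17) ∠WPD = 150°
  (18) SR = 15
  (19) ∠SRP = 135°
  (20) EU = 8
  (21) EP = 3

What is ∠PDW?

Step 1: By the law of cosines on triangle DPW: DW² = 2² + 2² − 2·2·2·cos(150°) = 14.93, so DW ≈ 3.86.
Step 2: By the inverse law of cosines on triangle PDW: cos(∠PDW) = (2² + 3.86² − 2²) / (2·2·3.86) = 14.93/15.45 = 0.9659, so ∠PDW = 15°.

Therefore, the measure of angle ∠PDW = 15°.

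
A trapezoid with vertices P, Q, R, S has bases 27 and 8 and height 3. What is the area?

A trapezoid's area equals the midsegment times the height.
The midsegment is (27 + 8) / 2 = 35/2.
Area = 35/2 * 3 = 105/2.

105/2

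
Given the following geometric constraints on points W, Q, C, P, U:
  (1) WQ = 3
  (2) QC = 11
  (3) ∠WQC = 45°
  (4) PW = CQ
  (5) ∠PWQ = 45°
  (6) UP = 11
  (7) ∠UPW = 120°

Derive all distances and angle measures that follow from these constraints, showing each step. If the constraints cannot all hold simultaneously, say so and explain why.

The constraints are consistent.

From the given relations:
  PW = CQ = 11

Step 1: From WQ = 3, QC = 11, and ∠WQC = 45°, by the law of cosines:
  WC² = WQ² + QC² - 2·WQ·QC·cos(45°) = 9 + 121 - 46.67 = 83.33
  WC ≈ 9.13

Step 2: From WP = 11, PU = 11, and ∠WPU = 120°, by the law of cosines:
  WU² = WP² + PU² - 2·WP·PU·cos(120°) = 121 + 121 + 121 = 363
  WU = 11·√3

Step 3: From QW = 3, WP = 11, and ∠QWP = 45°, by the law of cosines:
  QP² = QW² + WP² - 2·QW·WP·cos(45°) = 9 + 121 - 46.67 = 83.33
  QP ≈ 9.13

Step 4: From WC = 9.13, WQ = 3, CQ = 11, by the inverse law of cosines:
  cos(∠CWQ) = (WC² + WQ² - CQ²) / (2·WC·WQ)
  ∠CWQ = 121.56°

Step 5: From WP = 11, WU = 11·√3, PU = 11, by the inverse law of cosines:
  cos(∠PWU) = (WP² + WU² - PU²) / (2·WP·WU)
  ∠PWU = 30°

Step 6: From QP = 9.13, QW = 3, PW = 11, by the inverse law of cosines:
  cos(∠PQW) = (QP² + QW² - PW²) / (2·QP·QW)
  ∠PQW = 121.56°

Step 7: From CQ = 11, CW = 9.13, QW = 3, by the inverse law of cosines:
  cos(∠QCW) = (CQ² + CW² - QW²) / (2·CQ·CW)
  ∠QCW = 13.44°

Step 8: From PQ = 9.13, PW = 11, QW = 3, by the inverse law of cosines:
  cos(∠QPW) = (PQ² + PW² - QW²) / (2·PQ·PW)
  ∠QPW = 13.44°

Step 9: From UP = 11, UW = 11·√3, PW = 11, by the inverse law of cosines:
  cos(∠PUW) = (UP² + UW² - PW²) / (2·UP·UW)
  ∠PUW = 30°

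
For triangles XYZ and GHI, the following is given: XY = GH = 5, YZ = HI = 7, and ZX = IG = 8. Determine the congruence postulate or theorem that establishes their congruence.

The given information matches SSS: All three pairs of corresponding sides are equal (Side-Side-Side).

SSS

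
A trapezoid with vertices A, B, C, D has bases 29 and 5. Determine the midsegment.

midsegment = (29 + 5) / 2 = 34 / 2 = 17

17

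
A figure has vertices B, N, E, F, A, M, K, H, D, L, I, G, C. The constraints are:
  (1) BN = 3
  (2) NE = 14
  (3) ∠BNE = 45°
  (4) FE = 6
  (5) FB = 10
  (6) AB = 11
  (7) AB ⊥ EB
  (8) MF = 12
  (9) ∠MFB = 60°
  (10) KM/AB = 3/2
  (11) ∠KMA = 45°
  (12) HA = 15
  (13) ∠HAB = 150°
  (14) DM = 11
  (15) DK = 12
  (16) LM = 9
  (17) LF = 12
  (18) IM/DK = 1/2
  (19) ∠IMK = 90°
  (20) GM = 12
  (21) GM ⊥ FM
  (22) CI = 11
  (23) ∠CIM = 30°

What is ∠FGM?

Step 1: By the law of cosines on triangle GMF: GF² = 12² + 12² − 2·12·12·cos(90°) = 288, so GF = 12·√2.
Step 2: By the inverse law of cosines on triangle FGM: cos(∠FGM) = ((12·√2)² + 12² − 12²) / (2·12·√2·12) = 288/407.29 = 0.7071, so ∠FGM = 45°.

Therefore, the measure of angle ∠FGM = 45°.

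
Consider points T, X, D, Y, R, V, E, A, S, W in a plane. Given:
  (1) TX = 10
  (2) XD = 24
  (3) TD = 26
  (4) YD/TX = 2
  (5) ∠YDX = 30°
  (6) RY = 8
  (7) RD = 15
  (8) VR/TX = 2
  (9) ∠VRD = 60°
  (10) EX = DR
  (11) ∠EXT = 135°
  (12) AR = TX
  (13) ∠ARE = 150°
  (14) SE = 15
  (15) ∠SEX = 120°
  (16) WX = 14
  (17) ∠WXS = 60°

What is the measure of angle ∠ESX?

From the given relations: EX = DR = 15.
Step 1: By the law of cosines on triangle SEX: SX² = 15² + 15² − 2·15·15·cos(120°) = 675, so SX = 15·√3.
Step 2: By the inverse law of cosines on triangle ESX: cos(∠ESX) = (15² + (15·√3)² − 15²) / (2·15·15·√3) = 675/779.42 = 0.866, so ∠ESX = 30°.

Therefore, the measure of angle ∠ESX = 30°.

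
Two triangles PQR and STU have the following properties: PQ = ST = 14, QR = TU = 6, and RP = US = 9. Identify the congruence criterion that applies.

Consider the given information: PQ = ST = 14, QR = TU = 6, and RP = US = 9
This is not ASA or HL: ASA requires two angles and the side between them. HL only applies to right triangles with matching hypotenuse and leg.
The correct criterion is SSS. All three pairs of corresponding sides are equal (Side-Side-Side).

SSS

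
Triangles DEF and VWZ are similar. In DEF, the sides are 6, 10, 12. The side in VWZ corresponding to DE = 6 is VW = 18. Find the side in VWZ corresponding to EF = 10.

Since the triangles are similar, the ratio of corresponding sides is constant.
Scale factor k = VW / DE = 18 / 6 = 3
WZ = k * EF = 3 * 10 = 30

30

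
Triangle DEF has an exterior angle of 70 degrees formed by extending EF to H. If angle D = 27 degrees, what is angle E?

angle E = 70 - 27 = 43 degrees (exterior angle theorem).

43 degrees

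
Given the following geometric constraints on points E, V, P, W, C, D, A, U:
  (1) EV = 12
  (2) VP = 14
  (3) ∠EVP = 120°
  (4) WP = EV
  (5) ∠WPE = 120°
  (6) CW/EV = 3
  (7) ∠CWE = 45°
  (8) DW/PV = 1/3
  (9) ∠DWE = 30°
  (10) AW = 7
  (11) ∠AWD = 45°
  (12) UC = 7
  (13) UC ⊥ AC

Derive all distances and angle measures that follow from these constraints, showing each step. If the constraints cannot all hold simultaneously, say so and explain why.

The constraints are consistent.

From the given relations:
  WP = EV = 12
  CW = 3·EV = 3·12 = 36
  DW = 1/3·PV = 1/3·14 ≈ 4.67

Step 1: From EV = 12, VP = 14, and ∠EVP = 120°, by the law of cosines:
  EP² = EV² + VP² - 2·EV·VP·cos(120°) = 144 + 196 + 168 = 508
  EP = 2·√127

Step 2: From DW = 4.67, WA = 7, and ∠DWA = 45°, by the law of cosines:
  DA² = DW² + WA² - 2·DW·WA·cos(45°) = 21.78 + 49 - 46.2 = 24.58
  DA ≈ 4.96

Step 3: From EP = 2·√127, PW = 12, and ∠EPW = 120°, by the law of cosines:
  EW² = EP² + PW² - 2·EP·PW·cos(120°) = 508 + 144 + 270.5 = 922.5
  EW ≈ 30.37

Step 4: From EP = 2·√127, EV = 12, PV = 14, by the inverse law of cosines:
  cos(∠PEV) = (EP² + EV² - PV²) / (2·EP·EV)
  ∠PEV = 32.54°

Step 5: From PE = 2·√127, PV = 14, EV = 12, by the inverse law of cosines:
  cos(∠EPV) = (PE² + PV² - EV²) / (2·PE·PV)
  ∠EPV = 27.46°

Step 6: From DA = 4.96, DW = 4.67, AW = 7, by the inverse law of cosines:
  cos(∠ADW) = (DA² + DW² - AW²) / (2·DA·DW)
  ∠ADW = 93.27°

Step 7: From AD = 4.96, AW = 7, DW = 4.67, by the inverse law of cosines:
  cos(∠DAW) = (AD² + AW² - DW²) / (2·AD·AW)
  ∠DAW = 41.73°

Step 8: From EW = 30.37, WC = 36, and ∠EWC = 45°, by the law of cosines:
  EC² = EW² + WC² - 2·EW·WC·cos(45°) = 922.5 + 1296 - 1546 = 672.2
  EC ≈ 25.93

Step 9: From EW = 30.37, WD = 4.67, and ∠EWD = 30°, by the law of cosines:
  ED² = EW² + WD² - 2·EW·WD·cos(30°) = 922.5 + 21.78 - 245.5 = 698.7
  ED ≈ 26.43

Step 10: From EP = 2·√127, EW = 30.37, PW = 12, by the inverse law of cosines:
  cos(∠PEW) = (EP² + EW² - PW²) / (2·EP·EW)
  ∠PEW = 20.01°

Step 11: From WE = 30.37, WP = 12, EP = 2·√127, by the inverse law of cosines:
  cos(∠EWP) = (WE² + WP² - EP²) / (2·WE·WP)
  ∠EWP = 39.99°

Step 12: From EC = 25.93, EW = 30.37, CW = 36, by the inverse law of cosines:
  cos(∠CEW) = (EC² + EW² - CW²) / (2·EC·EW)
  ∠CEW = 79.07°

Step 13: From ED = 26.43, EW = 30.37, DW = 4.67, by the inverse law of cosines:
  cos(∠DEW) = (ED² + EW² - DW²) / (2·ED·EW)
  ∠DEW = 5.06°

Step 14: From CE = 25.93, CW = 36, EW = 30.37, by the inverse law of cosines:
  cos(∠ECW) = (CE² + CW² - EW²) / (2·CE·CW)
  ∠ECW = 55.93°

Step 15: From DE = 26.43, DW = 4.67, EW = 30.37, by the inverse law of cosines:
  cos(∠EDW) = (DE² + DW² - EW²) / (2·DE·DW)
  ∠EDW = 144.94°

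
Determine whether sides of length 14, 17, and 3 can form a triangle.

Check the triangle inequality: 14 + 3 = 17 ≤ 17.
Since the sum of two sides does not exceed the third, no triangle can be formed.

No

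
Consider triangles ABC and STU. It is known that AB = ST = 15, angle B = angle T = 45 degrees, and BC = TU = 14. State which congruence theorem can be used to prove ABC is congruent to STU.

The given information provides:
AB = ST = 15, angle B = angle T = 45 degrees, and BC = TU = 14
This matches the SAS congruence theorem.
Two pairs of corresponding sides and the included angle are equal (Side-Angle-Side).

SAS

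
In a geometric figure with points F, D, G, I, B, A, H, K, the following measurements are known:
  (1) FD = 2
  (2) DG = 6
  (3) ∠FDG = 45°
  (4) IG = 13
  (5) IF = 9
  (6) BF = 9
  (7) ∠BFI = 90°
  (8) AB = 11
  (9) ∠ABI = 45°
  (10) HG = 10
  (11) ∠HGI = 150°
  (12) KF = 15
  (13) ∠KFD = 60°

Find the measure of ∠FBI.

Step 1: By the law of cosines on triangle BFI: BI² = 9² + 9² − 2·9·9·cos(90°) = 162, so BI = 9·√2.
Step 2: By the inverse law of cosines on triangle FBI: cos(∠FBI) = (9² + (9·√2)² − 9²) / (2·9·9·√2) = 162/229.1 = 0.7071, so ∠FBI = 45°.

Therefore, the measure of angle ∠FBI = 45°.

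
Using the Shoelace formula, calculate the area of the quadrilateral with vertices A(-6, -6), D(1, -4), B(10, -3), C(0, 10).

Using the Shoelace formula for a quadrilateral (vertices in order):
Area = (1/2)|sum of (x_i * y_(i+1) - x_(i+1) * y_i)|
Terms: (-6*-4 - 1*-6) = 30, (1*-3 - 10*-4) = 37, (10*10 - 0*-3) = 100, (0*-6 - -6*10) = 60
Sum = 227
Area = (1/2)(227) = 227/2

227/2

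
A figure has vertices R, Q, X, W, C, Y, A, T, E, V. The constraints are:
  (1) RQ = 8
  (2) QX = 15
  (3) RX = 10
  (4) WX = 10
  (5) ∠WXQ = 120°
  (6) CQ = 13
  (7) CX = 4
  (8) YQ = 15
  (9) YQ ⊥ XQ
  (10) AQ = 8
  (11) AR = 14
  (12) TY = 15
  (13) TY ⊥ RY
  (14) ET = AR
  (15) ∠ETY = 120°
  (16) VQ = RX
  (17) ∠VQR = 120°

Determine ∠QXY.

Step 1: By the law of cosines on triangle XQY: XY² = 15² + 15² − 2·15·15·cos(90°) = 450, so XY = 15·√2.
Step 2: By the inverse law of cosines on triangle QXY: cos(∠QXY) = (15² + (15·√2)² − 15²) / (2·15·15·√2) = 450/636.4 = 0.7071, so ∠QXY = 45°.

Therefore, the measure of angle ∠QXY = 45°.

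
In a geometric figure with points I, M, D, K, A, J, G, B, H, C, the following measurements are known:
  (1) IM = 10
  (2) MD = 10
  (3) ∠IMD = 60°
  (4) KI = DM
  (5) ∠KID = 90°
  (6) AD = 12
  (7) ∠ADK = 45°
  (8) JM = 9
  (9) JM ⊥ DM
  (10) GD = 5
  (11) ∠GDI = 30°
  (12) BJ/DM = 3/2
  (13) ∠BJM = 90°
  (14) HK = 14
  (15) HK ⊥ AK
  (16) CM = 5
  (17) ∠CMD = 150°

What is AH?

From the given relations: KI = DM = 10.
Step 1: By the law of cosines on triangle DMI: DI² = 10² + 10² − 2·10·10·cos(60°) = 100, so DI = 10.
Step 2: By the law of cosines on triangle DIK: DK² = 10² + 10² − 2·10·10·cos(90°) = 200, so DK = 10·√2.
Step 3: By the law of cosines on triangle ADK: AK² = 12² + (10·√2)² − 2·12·10·√2·cos(45°) = 104, so AK = 2·√26.
Step 4: By the law of cosines on triangle AKH: AH² = (2·√26)² + 14² − 2·2·√26·14·cos(90°) = 300, so AH = 10·√3.

Therefore, the length of AH = 10·√3.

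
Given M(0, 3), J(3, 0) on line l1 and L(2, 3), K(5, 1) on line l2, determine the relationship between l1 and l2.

Slope of line 1: m1 = (0 - 3)/(3 - 0) = -3/3 = -1
Slope of line 2: m2 = (1 - 3)/(5 - 2) = -2/3 = -2/3
m1 != m2 and m1*m2 = 2/3 != -1. Neither.

Neither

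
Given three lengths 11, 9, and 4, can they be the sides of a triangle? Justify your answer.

Yes.
The triangle inequality requires that the sum of any two sides exceeds the third.
Here 4 + 9 = 13 > 11, so the condition is met.

Yes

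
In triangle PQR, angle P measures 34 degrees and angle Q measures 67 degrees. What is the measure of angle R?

Let angle R = x. Then 34 + 67 + x = 180.
x = 180 - 101 = 79 degrees.

79 degrees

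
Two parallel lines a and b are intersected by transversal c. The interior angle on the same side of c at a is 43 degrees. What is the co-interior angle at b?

Co-interior angles sum to 180: 180 - 43 = 137 degrees.

137 degrees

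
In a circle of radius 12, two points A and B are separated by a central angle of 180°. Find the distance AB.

Chord length = 2r sin(θ/2)
= 2 × 12 × sin(180°/2)
= 2 × 12 × sin(90°)
= 24

24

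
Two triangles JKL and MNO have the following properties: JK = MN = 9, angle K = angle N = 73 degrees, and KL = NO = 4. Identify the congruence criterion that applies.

Consider the given information: JK = MN = 9, angle K = angle N = 73 degrees, and KL = NO = 4
This is not SSS or AAS: SSS requires all three pairs of sides, but we don't have that. AAS requires two angles and a non-included side.
The correct criterion is SAS. Two pairs of corresponding sides and the included angle are equal (Side-Angle-Side).

SAS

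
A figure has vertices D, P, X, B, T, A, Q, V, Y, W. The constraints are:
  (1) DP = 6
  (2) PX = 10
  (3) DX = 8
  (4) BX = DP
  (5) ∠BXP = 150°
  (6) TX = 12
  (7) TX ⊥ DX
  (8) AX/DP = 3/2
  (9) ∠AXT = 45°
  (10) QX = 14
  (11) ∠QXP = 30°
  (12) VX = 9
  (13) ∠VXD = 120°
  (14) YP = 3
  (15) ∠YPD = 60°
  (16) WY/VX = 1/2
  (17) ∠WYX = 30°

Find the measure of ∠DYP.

Step 1: By the law of cosines on triangle YPD: YD² = 3² + 6² − 2·3·6·cos(60°) = 27, so YD = 3·√3.
Step 2: By the inverse law of cosines on triangle DYP: cos(∠DYP) = ((3·√3)² + 3² − 6²) / (2·3·√3·3) = 0/31.18 = 0, so ∠DYP = 90°.

Therefore, the measure of angle ∠DYP = 90°.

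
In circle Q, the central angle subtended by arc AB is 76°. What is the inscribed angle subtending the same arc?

By the inscribed angle theorem, the inscribed angle is half the central angle.
Inscribed angle = 76° / 2 = 38°

38°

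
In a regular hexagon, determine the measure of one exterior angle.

Each exterior angle of a regular n-gon is 360 / n.
For n = 6: 360 / 6 = 60 degrees.

60 degrees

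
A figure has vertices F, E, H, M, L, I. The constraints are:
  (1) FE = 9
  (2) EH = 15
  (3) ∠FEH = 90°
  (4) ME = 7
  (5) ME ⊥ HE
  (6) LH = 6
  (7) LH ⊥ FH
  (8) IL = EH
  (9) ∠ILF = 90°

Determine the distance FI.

From the given relations: IL = EH = 15.
Step 1: By the law of cosines on triangle FEH: FH² = 9² + 15² − 2·9·15·cos(90°) = 306, so FH = 3·√34.
Step 2: By the law of cosines on triangle LHF: LF² = 6² + (3·√34)² − 2·6·3·√34·cos(90°) = 342, so LF = 3·√38.
Step 3: By the law of cosines on triangle FLI: FI² = (3·√38)² + 15² − 2·3·√38·15·cos(90°) = 567, so FI = 9·√7.

Therefore, the length of FI = 9·√7.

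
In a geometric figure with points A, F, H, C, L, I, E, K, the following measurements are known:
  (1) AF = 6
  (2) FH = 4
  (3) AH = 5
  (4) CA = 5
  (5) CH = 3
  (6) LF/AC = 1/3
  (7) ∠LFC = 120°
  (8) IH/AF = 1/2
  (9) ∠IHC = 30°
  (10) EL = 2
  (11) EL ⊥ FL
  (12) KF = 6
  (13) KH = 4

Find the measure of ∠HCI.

From the given relations: IH = 1/2·AF = 1/2·6 = 3.
Step 1: By the law of cosines on triangle CHI: CI² = 3² + 3² − 2·3·3·cos(30°) = 2.41, so CI ≈ 1.55.
Step 2: By the inverse law of cosines on triangle HCI: cos(∠HCI) = (3² + 1.55² − 3²) / (2·3·1.55) = 2.41/9.32 = 0.2588, so ∠HCI = 75°.

Therefore, the measure of angle ∠HCI = 75°.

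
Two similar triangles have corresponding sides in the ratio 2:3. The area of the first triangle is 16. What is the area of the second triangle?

Area ratio = (2/3)^2 = 4/9. Area of the second triangle = 16 * 9/4 = 36.

36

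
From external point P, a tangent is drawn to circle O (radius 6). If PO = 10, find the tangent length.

The tangent, radius, and line from the external point to the center form a right triangle.
The right angle is where the tangent meets the radius.
By the Pythagorean theorem: tangent² + 6² = 10²
tangent² = 100 - 36 = 64
tangent = 8

8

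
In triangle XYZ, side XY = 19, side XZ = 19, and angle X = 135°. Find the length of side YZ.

When two sides and the included angle are known, the law of cosines gives the third side.
c^2 = a^2 + b^2 - 2ab cos(C) generalizes the Pythagorean theorem to non-right triangles.
Here: YZ^2 = 361 + 361 - 722*(-sqrt(2)/2) = 361*sqrt(2) + 722
YZ = 19*sqrt(sqrt(2) + 2)

19*sqrt(sqrt(2) + 2)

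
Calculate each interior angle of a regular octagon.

Each interior angle of a regular n-gon is (n - 2) * 180 / n.
For n = 8: (8 - 2) * 180 / 8 = 1080/8 = 135 degrees.

135 degrees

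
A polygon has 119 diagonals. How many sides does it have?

Using d = n(n - 3)/2, we solve 119 = n(n - 3)/2.
So n(n - 3) = 238.
Testing n = 17: 17 * 14 = 238 = 238. Correct.
The polygon has 17 sides.

17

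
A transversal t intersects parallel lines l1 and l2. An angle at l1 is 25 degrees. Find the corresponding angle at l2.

When a transversal crosses parallel lines, angles in the same position at each intersection are called corresponding angles.
These are always equal, so the answer is 25 degrees.

25 degrees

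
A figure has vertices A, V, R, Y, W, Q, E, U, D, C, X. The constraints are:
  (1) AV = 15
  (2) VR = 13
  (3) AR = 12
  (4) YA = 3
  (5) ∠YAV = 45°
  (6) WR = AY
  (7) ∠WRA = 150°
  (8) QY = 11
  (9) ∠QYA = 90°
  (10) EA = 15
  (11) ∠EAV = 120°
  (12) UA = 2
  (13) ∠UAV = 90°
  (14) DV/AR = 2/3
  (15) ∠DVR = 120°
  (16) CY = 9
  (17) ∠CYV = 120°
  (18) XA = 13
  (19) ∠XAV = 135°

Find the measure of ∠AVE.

Step 1: By the law of cosines on triangle VAE: VE² = 15² + 15² − 2·15·15·cos(120°) = 675, so VE = 15·√3.
Step 2: By the inverse law of cosines on triangle AVE: cos(∠AVE) = (15² + (15·√3)² − 15²) / (2·15·15·√3) = 675/779.42 = 0.866, so ∠AVE = 30°.

Therefore, the measure of angle ∠AVE = 30°.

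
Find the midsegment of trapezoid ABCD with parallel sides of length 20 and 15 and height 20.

The midsegment (median) of a trapezoid connects the midpoints of the non-parallel sides.
Its length is the average of the two bases: (20 + 15) / 2 = 35/2.

35/2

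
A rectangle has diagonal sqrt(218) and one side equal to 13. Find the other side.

Using the Pythagorean theorem: d^2 = a^2 + b^2
b^2 = d^2 - a^2
b^2 = 218 - 169
b^2 = 49
b = sqrt(49) = 7

7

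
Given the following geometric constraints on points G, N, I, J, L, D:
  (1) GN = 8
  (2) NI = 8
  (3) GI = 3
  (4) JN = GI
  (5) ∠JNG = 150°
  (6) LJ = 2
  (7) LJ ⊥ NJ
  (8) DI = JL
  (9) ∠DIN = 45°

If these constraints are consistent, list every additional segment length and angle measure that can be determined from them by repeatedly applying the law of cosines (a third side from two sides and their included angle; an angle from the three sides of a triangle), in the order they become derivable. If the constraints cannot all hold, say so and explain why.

The constraints are consistent. Derivable facts, in order:
After 1 step:
- GJ ≈ 10.7
- ND ≈ 6.74
- NL = √13
- ∠GIN = 79.19°
- ∠GNI = 21.61°
- ∠IGN = 79.19°
After 2 steps:
- ∠DNI = 12.12°
- ∠GJN = 21.94°
- ∠IDN = 122.88°
- ∠JGN = 8.06°
- ∠JLN = 56.31°
- ∠JNL = 33.69°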